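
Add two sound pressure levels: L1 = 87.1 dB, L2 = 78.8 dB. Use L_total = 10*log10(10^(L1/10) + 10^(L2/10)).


10^(87.1/10) = 5.12861e+08
10^(78.8/10) = 7.58578e+07
Sum = 5.12861e+08 + 7.58578e+07 = 5.88719e+08
L_total = 10*log10(5.88719e+08) = 87.699 dB


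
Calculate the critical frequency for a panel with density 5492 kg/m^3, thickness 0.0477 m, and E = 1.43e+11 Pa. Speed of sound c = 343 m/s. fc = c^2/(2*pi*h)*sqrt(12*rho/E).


12*rho/E = 12*5492/1.43e+11 = 4.60867e-07
sqrt(12*rho/E) = sqrt(4.60867e-07) = 0.000678872
c^2/(2*pi*h) = 343^2/(2*pi*0.0477) = 392545
fc = 392545 * 0.000678872 = 266.49 Hz


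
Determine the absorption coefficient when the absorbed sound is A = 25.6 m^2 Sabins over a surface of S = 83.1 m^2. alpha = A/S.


Absorption coefficient = absorbed power / incident power
alpha = A / S = 25.6 / 83.1 = 0.30806


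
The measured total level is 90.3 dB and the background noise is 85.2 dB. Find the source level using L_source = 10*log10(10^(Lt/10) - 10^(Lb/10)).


10^(90.3/10) = 1.07152e+09
10^(85.2/10) = 3.31131e+08
Difference = 1.07152e+09 - 3.31131e+08 = 7.40389e+08
L_source = 10*log10(7.40389e+08) = 88.695 dB


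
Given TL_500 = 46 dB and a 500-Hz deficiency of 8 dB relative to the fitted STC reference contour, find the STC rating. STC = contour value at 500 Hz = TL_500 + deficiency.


By ASTM E413, STC = value of the fitted reference contour at 500 Hz.
Contour value at 500 Hz = TL_500 + deficiency = 46 + 8 = 54
STC = 54


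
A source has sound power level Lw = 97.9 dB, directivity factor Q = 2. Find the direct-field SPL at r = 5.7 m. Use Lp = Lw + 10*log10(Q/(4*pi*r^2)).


4*pi*r^2 = 4*pi*5.7^2 = 408.281 m^2
Q / (4*pi*r^2) = 2 / 408.281 = 0.00489859
Lp = 97.9 + 10*log10(0.00489859) = 74.801 dB


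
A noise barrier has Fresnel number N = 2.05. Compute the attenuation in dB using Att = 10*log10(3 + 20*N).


3 + 20*N = 3 + 20*2.05 = 44
Att = 10*log10(44) = 16.435 dB


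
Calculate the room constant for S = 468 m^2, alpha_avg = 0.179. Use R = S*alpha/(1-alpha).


R = 468 * 0.179 / (1 - 0.179) = 102.04 m^2


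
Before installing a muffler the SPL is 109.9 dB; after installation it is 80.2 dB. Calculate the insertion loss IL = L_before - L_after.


Insertion loss = SPL without muffler - SPL with muffler
IL = 109.9 - 80.2 = 29.7 dB


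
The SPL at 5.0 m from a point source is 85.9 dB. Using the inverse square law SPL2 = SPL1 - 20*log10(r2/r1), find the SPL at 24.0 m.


r2/r1 = 24.0/5.0 = 4.8
Correction = 20*log10(4.8) = 13.6248 dB
SPL2 = 85.9 - 13.6248 = 72.275 dB


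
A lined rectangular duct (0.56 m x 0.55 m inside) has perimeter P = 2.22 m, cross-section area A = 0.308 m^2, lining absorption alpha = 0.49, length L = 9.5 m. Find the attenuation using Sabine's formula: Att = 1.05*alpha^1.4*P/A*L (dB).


alpha^1.4 = 0.49^1.4 = 0.368362
Attenuation rate = 1.05 * alpha^1.4 * P / A
= 1.05 * 0.368362 * 2.22 / 0.308 = 2.78783 dB/m
Total Att = 2.78783 * 9.5 = 26.484 dB


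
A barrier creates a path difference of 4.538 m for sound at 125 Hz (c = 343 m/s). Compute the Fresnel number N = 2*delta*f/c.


N = 2*delta*f/c = 2*delta/lambda, where lambda = c/f
lambda = 343 / 125 = 2.744 m
N = 2 * 4.538 / 2.744 = 3.3076


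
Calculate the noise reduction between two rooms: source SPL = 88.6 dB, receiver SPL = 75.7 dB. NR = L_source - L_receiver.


NR = L_source - L_receiver (difference between source and receiving room levels)
NR = 88.6 - 75.7 = 12.9 dB


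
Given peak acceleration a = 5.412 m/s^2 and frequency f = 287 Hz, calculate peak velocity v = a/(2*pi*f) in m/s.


omega = 2*pi*f = 2*pi*287 = 1803.27 rad/s
v = a / omega = 5.412 / 1803.27 = 0.0030012 m/s


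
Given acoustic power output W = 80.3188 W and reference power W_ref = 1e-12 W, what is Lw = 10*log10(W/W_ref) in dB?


W / W_ref = 80.3188 / 1e-12 = 8.03188e+13
Lw = 10 * log10(8.03188e+13) = 139.05 dB


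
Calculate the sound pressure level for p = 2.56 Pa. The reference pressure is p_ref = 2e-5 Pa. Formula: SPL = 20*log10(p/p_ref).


p / p_ref = 2.56 / 2e-5 = 128000
SPL = 20 * log10(128000) = 102.14 dB


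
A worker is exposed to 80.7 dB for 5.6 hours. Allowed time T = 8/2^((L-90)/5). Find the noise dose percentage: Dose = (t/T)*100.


T_allowed = 8 / 2^((80.7 - 90)/5) = 29.0406 hr
Dose = 5.6 / 29.0406 * 100 = 19.283 %


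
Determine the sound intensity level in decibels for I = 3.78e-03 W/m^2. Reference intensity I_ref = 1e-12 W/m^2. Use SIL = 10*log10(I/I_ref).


I / I_ref = 3.78e-03 / 1e-12 = 3.78e+09
SIL = 10 * log10(3.78e+09) = 95.775 dB


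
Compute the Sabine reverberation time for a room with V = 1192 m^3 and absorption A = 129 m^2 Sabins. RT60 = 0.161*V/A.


RT60 = 0.161 * 1192 / 129 = 1.4877 s


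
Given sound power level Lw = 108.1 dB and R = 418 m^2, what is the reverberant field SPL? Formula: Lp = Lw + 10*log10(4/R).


4/R = 4/418 = 0.00956938
Lp = 108.1 + 10*log10(0.00956938) = 87.909 dB


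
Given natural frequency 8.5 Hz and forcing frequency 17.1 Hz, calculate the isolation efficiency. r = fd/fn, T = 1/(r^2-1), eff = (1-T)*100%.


r = 17.1 / 8.5 = 2.01176
r^2 - 1 = 2.01176^2 - 1 = 3.04718
T = 1/3.04718 = 0.328172
Efficiency = (1 - 0.328172)*100 = 67.183 %


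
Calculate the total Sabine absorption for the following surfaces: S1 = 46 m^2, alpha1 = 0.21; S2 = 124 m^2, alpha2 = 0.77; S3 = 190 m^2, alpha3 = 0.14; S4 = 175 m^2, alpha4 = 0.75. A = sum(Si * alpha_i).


46 * 0.21 = 9.66
124 * 0.77 = 95.48
190 * 0.14 = 26.6
175 * 0.75 = 131.25
A_total = 9.66 + 95.48 + 26.6 + 131.25 = 262.99 m^2


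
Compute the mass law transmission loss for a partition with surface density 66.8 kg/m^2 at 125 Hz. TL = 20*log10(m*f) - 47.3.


m * f = 66.8 * 125 = 8350
20*log10(8350) = 78.4337 dB
TL = 78.4337 - 47.3 = 31.134 dB


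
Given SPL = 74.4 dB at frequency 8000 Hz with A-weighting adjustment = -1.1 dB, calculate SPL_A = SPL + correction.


A-weighting table: 8000 Hz -> -1.1 dB correction
SPL_A = SPL + correction = 74.4 + (-1.1) = 73.3 dBA


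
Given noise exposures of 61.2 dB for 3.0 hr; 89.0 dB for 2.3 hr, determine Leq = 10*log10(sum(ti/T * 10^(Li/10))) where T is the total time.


T_total = 3.0 + 2.3 = 5.3 hr
(3.0/5.3) * 10^(61.2/10) = 746183
(2.3/5.3) * 10^(89.0/10) = 3.44708e+08
Sum = 746183 + 3.44708e+08 = 3.45454e+08
Leq = 10*log10(3.45454e+08) = 85.384 dB


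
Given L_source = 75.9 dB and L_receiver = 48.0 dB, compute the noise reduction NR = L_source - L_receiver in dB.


NR = L_source - L_receiver (difference between source and receiving room levels)
NR = 75.9 - 48.0 = 27.9 dB


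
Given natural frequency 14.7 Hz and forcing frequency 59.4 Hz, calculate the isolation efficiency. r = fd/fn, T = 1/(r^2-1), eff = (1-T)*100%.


r = 59.4 / 14.7 = 4.04082
r^2 - 1 = 4.04082^2 - 1 = 15.3282
T = 1/15.3282 = 0.0652392
Efficiency = (1 - 0.0652392)*100 = 93.476 %


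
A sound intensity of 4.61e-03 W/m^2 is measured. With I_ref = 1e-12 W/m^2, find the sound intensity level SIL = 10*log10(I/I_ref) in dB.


I / I_ref = 4.61e-03 / 1e-12 = 4.61e+09
SIL = 10 * log10(4.61e+09) = 96.637 dB


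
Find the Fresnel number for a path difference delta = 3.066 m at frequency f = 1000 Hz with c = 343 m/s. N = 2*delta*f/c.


N = 2*delta*f/c = 2*delta/lambda, where lambda = c/f
lambda = 343 / 1000 = 0.343 m
N = 2 * 3.066 / 0.343 = 17.878


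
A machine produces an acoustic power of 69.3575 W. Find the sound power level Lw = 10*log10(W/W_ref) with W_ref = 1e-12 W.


W / W_ref = 69.3575 / 1e-12 = 6.93575e+13
Lw = 10 * log10(6.93575e+13) = 138.41 dB


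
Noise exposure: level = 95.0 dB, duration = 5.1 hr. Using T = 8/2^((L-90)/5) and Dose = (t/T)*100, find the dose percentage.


T_allowed = 8 / 2^((95.0 - 90)/5) = 4 hr
Dose = 5.1 / 4 * 100 = 127.5 %


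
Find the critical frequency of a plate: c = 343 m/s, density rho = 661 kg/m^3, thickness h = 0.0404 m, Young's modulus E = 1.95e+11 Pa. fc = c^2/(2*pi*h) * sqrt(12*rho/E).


12*rho/E = 12*661/1.95e+11 = 4.06769e-08
sqrt(12*rho/E) = sqrt(4.06769e-08) = 0.000201685
c^2/(2*pi*h) = 343^2/(2*pi*0.0404) = 463476
fc = 463476 * 0.000201685 = 93.476 Hz


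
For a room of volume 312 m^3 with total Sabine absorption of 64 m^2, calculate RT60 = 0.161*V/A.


RT60 = 0.161 * 312 / 64 = 0.78487 s


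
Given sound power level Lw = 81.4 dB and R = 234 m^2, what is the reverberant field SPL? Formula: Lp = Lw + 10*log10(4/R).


4/R = 4/234 = 0.017094
Lp = 81.4 + 10*log10(0.017094) = 63.728 dB


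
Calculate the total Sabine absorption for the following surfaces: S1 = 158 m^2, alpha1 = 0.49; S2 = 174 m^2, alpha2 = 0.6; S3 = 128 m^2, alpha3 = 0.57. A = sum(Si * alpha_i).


158 * 0.49 = 77.42
174 * 0.6 = 104.4
128 * 0.57 = 72.96
A_total = 77.42 + 104.4 + 72.96 = 254.78 m^2


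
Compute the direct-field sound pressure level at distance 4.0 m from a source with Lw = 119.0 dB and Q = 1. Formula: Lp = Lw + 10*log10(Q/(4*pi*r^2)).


4*pi*r^2 = 4*pi*4.0^2 = 201.062 m^2
Q / (4*pi*r^2) = 1 / 201.062 = 0.00497359
Lp = 119.0 + 10*log10(0.00497359) = 95.967 dB


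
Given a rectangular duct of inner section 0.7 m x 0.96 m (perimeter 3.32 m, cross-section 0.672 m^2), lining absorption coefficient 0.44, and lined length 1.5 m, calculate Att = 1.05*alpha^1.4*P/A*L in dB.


alpha^1.4 = 0.44^1.4 = 0.316835
Attenuation rate = 1.05 * alpha^1.4 * P / A
= 1.05 * 0.316835 * 3.32 / 0.672 = 1.64358 dB/m
Total Att = 1.64358 * 1.5 = 2.4654 dB


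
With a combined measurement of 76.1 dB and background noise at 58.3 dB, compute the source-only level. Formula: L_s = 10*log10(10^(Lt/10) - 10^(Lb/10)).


10^(76.1/10) = 4.0738e+07
10^(58.3/10) = 676083
Difference = 4.0738e+07 - 676083 = 4.00619e+07
L_source = 10*log10(4.00619e+07) = 76.027 dB


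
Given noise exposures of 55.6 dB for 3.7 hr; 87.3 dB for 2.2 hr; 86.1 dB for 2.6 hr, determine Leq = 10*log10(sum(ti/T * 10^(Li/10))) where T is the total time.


T_total = 3.7 + 2.2 + 2.6 = 8.5 hr
(3.7/8.5) * 10^(55.6/10) = 158046
(2.2/8.5) * 10^(87.3/10) = 1.38996e+08
(2.6/8.5) * 10^(86.1/10) = 1.2461e+08
Sum = 158046 + 1.38996e+08 + 1.2461e+08 = 2.63764e+08
Leq = 10*log10(2.63764e+08) = 84.212 dB


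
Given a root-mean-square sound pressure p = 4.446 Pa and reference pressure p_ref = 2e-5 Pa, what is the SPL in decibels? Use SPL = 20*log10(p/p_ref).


p / p_ref = 4.446 / 2e-5 = 222300
SPL = 20 * log10(222300) = 106.94 dB


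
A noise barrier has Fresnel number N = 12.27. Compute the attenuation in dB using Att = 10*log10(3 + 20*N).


3 + 20*N = 3 + 20*12.27 = 248.4
Att = 10*log10(248.4) = 23.952 dB


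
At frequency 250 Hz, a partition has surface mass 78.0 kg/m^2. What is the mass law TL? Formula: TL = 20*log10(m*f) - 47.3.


m * f = 78.0 * 250 = 19500
20*log10(19500) = 85.8007 dB
TL = 85.8007 - 47.3 = 38.501 dB


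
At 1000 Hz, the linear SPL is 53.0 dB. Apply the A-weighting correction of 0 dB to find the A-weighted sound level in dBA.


A-weighting table: 1000 Hz -> 0 dB correction
SPL_A = SPL + correction = 53.0 + (0) = 53 dBA


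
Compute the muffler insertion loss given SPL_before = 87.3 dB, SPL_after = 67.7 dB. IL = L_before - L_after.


Insertion loss = SPL without muffler - SPL with muffler
IL = 87.3 - 67.7 = 19.6 dB


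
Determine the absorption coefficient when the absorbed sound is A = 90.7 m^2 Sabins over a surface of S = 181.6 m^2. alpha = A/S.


Absorption coefficient = absorbed power / incident power
alpha = A / S = 90.7 / 181.6 = 0.49945


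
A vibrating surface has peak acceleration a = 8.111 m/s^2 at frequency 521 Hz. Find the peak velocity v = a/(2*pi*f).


omega = 2*pi*f = 2*pi*521 = 3273.54 rad/s
v = a / omega = 8.111 / 3273.54 = 0.0024777 m/s


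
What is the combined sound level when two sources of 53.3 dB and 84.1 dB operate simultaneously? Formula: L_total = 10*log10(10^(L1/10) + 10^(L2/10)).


10^(53.3/10) = 213796
10^(84.1/10) = 2.5704e+08
Sum = 213796 + 2.5704e+08 = 2.57254e+08
L_total = 10*log10(2.57254e+08) = 84.104 dB


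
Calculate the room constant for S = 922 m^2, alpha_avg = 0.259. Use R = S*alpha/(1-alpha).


R = 922 * 0.259 / (1 - 0.259) = 322.26 m^2


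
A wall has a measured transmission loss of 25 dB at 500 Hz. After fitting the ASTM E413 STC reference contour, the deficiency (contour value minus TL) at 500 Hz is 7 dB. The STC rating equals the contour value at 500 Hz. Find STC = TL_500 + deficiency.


By ASTM E413, STC = value of the fitted reference contour at 500 Hz.
Contour value at 500 Hz = TL_500 + deficiency = 25 + 7 = 32
STC = 32


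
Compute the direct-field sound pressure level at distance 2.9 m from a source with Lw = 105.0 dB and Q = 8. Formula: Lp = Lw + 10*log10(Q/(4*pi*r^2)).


4*pi*r^2 = 4*pi*2.9^2 = 105.683 m^2
Q / (4*pi*r^2) = 8 / 105.683 = 0.0756981
Lp = 105.0 + 10*log10(0.0756981) = 93.791 dB


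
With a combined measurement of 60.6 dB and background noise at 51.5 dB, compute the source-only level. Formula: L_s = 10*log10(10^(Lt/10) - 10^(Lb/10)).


10^(60.6/10) = 1.14815e+06
10^(51.5/10) = 141254
Difference = 1.14815e+06 - 141254 = 1.0069e+06
L_source = 10*log10(1.0069e+06) = 60.03 dB


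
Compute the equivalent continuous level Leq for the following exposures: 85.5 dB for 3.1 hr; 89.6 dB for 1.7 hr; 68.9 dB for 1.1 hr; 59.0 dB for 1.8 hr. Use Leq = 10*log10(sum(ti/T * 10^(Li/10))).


T_total = 3.1 + 1.7 + 1.1 + 1.8 = 7.7 hr
(3.1/7.7) * 10^(85.5/10) = 1.42847e+08
(1.7/7.7) * 10^(89.6/10) = 2.01353e+08
(1.1/7.7) * 10^(68.9/10) = 1.10892e+06
(1.8/7.7) * 10^(59.0/10) = 185687
Sum = 1.42847e+08 + 2.01353e+08 + 1.10892e+06 + 185687 = 3.45495e+08
Leq = 10*log10(3.45495e+08) = 85.384 dB


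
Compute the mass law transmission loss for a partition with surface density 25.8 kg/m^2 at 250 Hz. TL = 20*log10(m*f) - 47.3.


m * f = 25.8 * 250 = 6450
20*log10(6450) = 76.1912 dB
TL = 76.1912 - 47.3 = 28.891 dB


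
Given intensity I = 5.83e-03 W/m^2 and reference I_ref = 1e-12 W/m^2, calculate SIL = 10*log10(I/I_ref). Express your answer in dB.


I / I_ref = 5.83e-03 / 1e-12 = 5.83e+09
SIL = 10 * log10(5.83e+09) = 97.657 dB


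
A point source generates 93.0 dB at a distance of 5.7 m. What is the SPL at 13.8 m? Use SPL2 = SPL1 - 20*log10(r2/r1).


r2/r1 = 13.8/5.7 = 2.42105
Correction = 20*log10(2.42105) = 7.68008 dB
SPL2 = 93.0 - 7.68008 = 85.32 dB


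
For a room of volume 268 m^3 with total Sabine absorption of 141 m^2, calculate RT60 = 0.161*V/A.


RT60 = 0.161 * 268 / 141 = 0.30601 s


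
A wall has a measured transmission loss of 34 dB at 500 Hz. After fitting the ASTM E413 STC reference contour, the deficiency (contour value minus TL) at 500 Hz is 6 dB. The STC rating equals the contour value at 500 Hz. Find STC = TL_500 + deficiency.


By ASTM E413, STC = value of the fitted reference contour at 500 Hz.
Contour value at 500 Hz = TL_500 + deficiency = 34 + 6 = 40
STC = 40


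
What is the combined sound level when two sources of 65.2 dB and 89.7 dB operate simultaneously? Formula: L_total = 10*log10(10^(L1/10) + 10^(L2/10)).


10^(65.2/10) = 3.31131e+06
10^(89.7/10) = 9.33254e+08
Sum = 3.31131e+06 + 9.33254e+08 = 9.36565e+08
L_total = 10*log10(9.36565e+08) = 89.715 dB


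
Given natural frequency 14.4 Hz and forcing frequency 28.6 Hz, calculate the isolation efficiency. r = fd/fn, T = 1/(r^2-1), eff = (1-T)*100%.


r = 28.6 / 14.4 = 1.98611
r^2 - 1 = 1.98611^2 - 1 = 2.94463
T = 1/2.94463 = 0.339601
Efficiency = (1 - 0.339601)*100 = 66.04 %


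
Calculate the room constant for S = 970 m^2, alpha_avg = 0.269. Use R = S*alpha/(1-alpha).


R = 970 * 0.269 / (1 - 0.269) = 356.95 m^2


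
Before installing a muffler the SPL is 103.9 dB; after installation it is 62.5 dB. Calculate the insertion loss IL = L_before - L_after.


Insertion loss = SPL without muffler - SPL with muffler
IL = 103.9 - 62.5 = 41.4 dB


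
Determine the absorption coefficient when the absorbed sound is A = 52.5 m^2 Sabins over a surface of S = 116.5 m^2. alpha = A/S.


Absorption coefficient = absorbed power / incident power
alpha = A / S = 52.5 / 116.5 = 0.45064


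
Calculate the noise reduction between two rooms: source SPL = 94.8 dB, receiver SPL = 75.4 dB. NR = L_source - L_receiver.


NR = L_source - L_receiver (difference between source and receiving room levels)
NR = 94.8 - 75.4 = 19.4 dB


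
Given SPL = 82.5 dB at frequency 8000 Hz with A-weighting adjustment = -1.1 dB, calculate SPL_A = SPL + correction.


A-weighting table: 8000 Hz -> -1.1 dB correction
SPL_A = SPL + correction = 82.5 + (-1.1) = 81.4 dBA


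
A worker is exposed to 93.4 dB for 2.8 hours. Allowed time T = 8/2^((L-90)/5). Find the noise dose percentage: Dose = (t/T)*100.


T_allowed = 8 / 2^((93.4 - 90)/5) = 4.99332 hr
Dose = 2.8 / 4.99332 * 100 = 56.075 %


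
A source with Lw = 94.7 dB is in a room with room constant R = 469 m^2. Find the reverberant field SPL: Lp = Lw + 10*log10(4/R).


4/R = 4/469 = 0.00852878
Lp = 94.7 + 10*log10(0.00852878) = 74.009 dB


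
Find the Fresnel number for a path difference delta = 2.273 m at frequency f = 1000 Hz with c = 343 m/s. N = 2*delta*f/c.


N = 2*delta*f/c = 2*delta/lambda, where lambda = c/f
lambda = 343 / 1000 = 0.343 m
N = 2 * 2.273 / 0.343 = 13.254


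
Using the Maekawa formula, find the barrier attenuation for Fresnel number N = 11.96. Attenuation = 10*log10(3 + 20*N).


3 + 20*N = 3 + 20*11.96 = 242.2
Att = 10*log10(242.2) = 23.842 dB


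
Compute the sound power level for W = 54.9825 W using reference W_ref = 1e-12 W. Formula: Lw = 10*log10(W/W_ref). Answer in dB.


W / W_ref = 54.9825 / 1e-12 = 5.49825e+13
Lw = 10 * log10(5.49825e+13) = 137.4 dB


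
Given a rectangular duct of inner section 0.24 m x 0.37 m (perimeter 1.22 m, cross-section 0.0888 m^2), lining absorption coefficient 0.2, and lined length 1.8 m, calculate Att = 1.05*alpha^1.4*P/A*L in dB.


alpha^1.4 = 0.2^1.4 = 0.105061
Attenuation rate = 1.05 * alpha^1.4 * P / A
= 1.05 * 0.105061 * 1.22 / 0.0888 = 1.51558 dB/m
Total Att = 1.51558 * 1.8 = 2.728 dB


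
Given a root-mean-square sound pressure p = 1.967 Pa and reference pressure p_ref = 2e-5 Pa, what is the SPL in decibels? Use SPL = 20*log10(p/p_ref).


p / p_ref = 1.967 / 2e-5 = 98350
SPL = 20 * log10(98350) = 99.855 dB


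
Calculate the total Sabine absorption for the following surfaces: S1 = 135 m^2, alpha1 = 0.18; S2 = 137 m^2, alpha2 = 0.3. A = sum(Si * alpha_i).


135 * 0.18 = 24.3
137 * 0.3 = 41.1
A_total = 24.3 + 41.1 = 65.4 m^2


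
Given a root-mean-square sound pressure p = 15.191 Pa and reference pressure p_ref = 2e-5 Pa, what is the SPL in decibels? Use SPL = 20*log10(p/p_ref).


p / p_ref = 15.191 / 2e-5 = 759550
SPL = 20 * log10(759550) = 117.61 dB


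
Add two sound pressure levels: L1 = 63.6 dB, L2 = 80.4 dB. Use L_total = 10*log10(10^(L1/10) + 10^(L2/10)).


10^(63.6/10) = 2.29087e+06
10^(80.4/10) = 1.09648e+08
Sum = 2.29087e+06 + 1.09648e+08 = 1.11939e+08
L_total = 10*log10(1.11939e+08) = 80.49 dB


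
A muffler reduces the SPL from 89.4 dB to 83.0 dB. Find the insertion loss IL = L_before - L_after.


Insertion loss = SPL without muffler - SPL with muffler
IL = 89.4 - 83.0 = 6.4 dB


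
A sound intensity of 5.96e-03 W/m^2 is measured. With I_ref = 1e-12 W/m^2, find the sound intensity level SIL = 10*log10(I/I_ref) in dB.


I / I_ref = 5.96e-03 / 1e-12 = 5.96e+09
SIL = 10 * log10(5.96e+09) = 97.752 dB


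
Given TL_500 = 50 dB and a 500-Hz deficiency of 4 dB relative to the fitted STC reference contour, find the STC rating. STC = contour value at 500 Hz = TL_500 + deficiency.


By ASTM E413, STC = value of the fitted reference contour at 500 Hz.
Contour value at 500 Hz = TL_500 + deficiency = 50 + 4 = 54
STC = 54


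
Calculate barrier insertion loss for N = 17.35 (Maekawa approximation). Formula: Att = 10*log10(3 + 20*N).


3 + 20*N = 3 + 20*17.35 = 350
Att = 10*log10(350) = 25.441 dB


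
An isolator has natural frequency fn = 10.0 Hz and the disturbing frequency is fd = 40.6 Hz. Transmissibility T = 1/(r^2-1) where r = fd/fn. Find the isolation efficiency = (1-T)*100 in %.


r = 40.6 / 10.0 = 4.06
r^2 - 1 = 4.06^2 - 1 = 15.4836
T = 1/15.4836 = 0.0645845
Efficiency = (1 - 0.0645845)*100 = 93.542 %


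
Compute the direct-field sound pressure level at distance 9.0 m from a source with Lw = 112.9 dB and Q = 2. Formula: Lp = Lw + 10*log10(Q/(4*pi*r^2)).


4*pi*r^2 = 4*pi*9.0^2 = 1017.88 m^2
Q / (4*pi*r^2) = 2 / 1017.88 = 0.00196487
Lp = 112.9 + 10*log10(0.00196487) = 85.833 dB


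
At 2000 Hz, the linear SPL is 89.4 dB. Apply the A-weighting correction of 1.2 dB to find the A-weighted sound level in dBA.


A-weighting table: 2000 Hz -> 1.2 dB correction
SPL_A = SPL + correction = 89.4 + (1.2) = 90.6 dBA


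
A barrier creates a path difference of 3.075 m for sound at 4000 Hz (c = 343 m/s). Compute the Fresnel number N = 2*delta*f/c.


N = 2*delta*f/c = 2*delta/lambda, where lambda = c/f
lambda = 343 / 4000 = 0.08575 m
N = 2 * 3.075 / 0.08575 = 71.72


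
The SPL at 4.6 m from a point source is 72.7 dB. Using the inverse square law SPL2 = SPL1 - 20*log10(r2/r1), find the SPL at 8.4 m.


r2/r1 = 8.4/4.6 = 1.82609
Correction = 20*log10(1.82609) = 5.23044 dB
SPL2 = 72.7 - 5.23044 = 67.47 dB


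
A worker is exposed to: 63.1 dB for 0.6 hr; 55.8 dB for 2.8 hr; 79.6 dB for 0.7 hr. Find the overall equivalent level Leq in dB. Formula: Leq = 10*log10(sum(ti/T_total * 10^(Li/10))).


T_total = 0.6 + 2.8 + 0.7 = 4.1 hr
(0.6/4.1) * 10^(63.1/10) = 298791
(2.8/4.1) * 10^(55.8/10) = 259642
(0.7/4.1) * 10^(79.6/10) = 1.55709e+07
Sum = 298791 + 259642 + 1.55709e+07 = 1.61293e+07
Leq = 10*log10(1.61293e+07) = 72.076 dB


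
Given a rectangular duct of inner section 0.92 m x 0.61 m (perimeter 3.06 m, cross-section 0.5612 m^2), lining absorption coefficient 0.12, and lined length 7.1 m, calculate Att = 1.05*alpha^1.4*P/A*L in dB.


alpha^1.4 = 0.12^1.4 = 0.0513871
Attenuation rate = 1.05 * alpha^1.4 * P / A
= 1.05 * 0.0513871 * 3.06 / 0.5612 = 0.294203 dB/m
Total Att = 0.294203 * 7.1 = 2.0888 dB


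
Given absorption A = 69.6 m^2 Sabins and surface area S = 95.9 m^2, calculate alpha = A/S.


Absorption coefficient = absorbed power / incident power
alpha = A / S = 69.6 / 95.9 = 0.72576


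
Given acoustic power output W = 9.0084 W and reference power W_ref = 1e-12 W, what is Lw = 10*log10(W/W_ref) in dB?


W / W_ref = 9.0084 / 1e-12 = 9.0084e+12
Lw = 10 * log10(9.0084e+12) = 129.55 dB


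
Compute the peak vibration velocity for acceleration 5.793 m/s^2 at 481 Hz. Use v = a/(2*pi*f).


omega = 2*pi*f = 2*pi*481 = 3022.21 rad/s
v = a / omega = 5.793 / 3022.21 = 0.0019168 m/s


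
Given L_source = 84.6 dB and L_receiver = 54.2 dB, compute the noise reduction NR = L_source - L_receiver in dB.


NR = L_source - L_receiver (difference between source and receiving room levels)
NR = 84.6 - 54.2 = 30.4 dB


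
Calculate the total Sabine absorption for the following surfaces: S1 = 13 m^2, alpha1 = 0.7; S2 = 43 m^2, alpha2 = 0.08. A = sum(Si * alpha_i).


13 * 0.7 = 9.1
43 * 0.08 = 3.44
A_total = 9.1 + 3.44 = 12.54 m^2


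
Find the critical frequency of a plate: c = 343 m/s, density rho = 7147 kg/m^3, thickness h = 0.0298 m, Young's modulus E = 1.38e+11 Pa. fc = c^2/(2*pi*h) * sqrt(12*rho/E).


12*rho/E = 12*7147/1.38e+11 = 6.21478e-07
sqrt(12*rho/E) = sqrt(6.21478e-07) = 0.000788339
c^2/(2*pi*h) = 343^2/(2*pi*0.0298) = 628336
fc = 628336 * 0.000788339 = 495.34 Hz


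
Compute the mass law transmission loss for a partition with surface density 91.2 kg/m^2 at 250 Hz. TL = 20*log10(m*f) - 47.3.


m * f = 91.2 * 250 = 22800
20*log10(22800) = 87.1587 dB
TL = 87.1587 - 47.3 = 39.859 dB


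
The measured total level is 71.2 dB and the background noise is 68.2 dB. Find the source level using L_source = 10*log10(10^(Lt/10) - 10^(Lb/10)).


10^(71.2/10) = 1.31826e+07
10^(68.2/10) = 6.60693e+06
Difference = 1.31826e+07 - 6.60693e+06 = 6.57567e+06
L_source = 10*log10(6.57567e+06) = 68.179 dB


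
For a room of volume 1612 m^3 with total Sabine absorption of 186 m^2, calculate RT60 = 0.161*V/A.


RT60 = 0.161 * 1612 / 186 = 1.3953 s


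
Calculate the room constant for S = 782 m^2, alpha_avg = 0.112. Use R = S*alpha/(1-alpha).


R = 782 * 0.112 / (1 - 0.112) = 98.631 m^2


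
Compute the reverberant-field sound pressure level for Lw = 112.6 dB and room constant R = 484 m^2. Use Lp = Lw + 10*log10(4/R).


4/R = 4/484 = 0.00826446
Lp = 112.6 + 10*log10(0.00826446) = 91.772 dB


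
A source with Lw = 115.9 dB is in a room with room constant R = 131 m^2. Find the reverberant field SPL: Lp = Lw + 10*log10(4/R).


4/R = 4/131 = 0.0305344
Lp = 115.9 + 10*log10(0.0305344) = 100.75 dB


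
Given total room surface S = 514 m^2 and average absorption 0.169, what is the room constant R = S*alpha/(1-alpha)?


R = 514 * 0.169 / (1 - 0.169) = 104.53 m^2


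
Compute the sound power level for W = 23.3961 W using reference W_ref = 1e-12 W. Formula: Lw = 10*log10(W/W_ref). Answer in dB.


W / W_ref = 23.3961 / 1e-12 = 2.33961e+13
Lw = 10 * log10(2.33961e+13) = 133.69 dB


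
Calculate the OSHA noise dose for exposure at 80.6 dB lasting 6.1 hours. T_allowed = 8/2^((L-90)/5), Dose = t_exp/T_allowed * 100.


T_allowed = 8 / 2^((80.6 - 90)/5) = 29.446 hr
Dose = 6.1 / 29.446 * 100 = 20.716 %


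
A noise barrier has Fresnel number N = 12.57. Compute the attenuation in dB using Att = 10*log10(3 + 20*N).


3 + 20*N = 3 + 20*12.57 = 254.4
Att = 10*log10(254.4) = 24.055 dB


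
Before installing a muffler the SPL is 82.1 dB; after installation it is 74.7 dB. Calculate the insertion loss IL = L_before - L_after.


Insertion loss = SPL without muffler - SPL with muffler
IL = 82.1 - 74.7 = 7.4 dB


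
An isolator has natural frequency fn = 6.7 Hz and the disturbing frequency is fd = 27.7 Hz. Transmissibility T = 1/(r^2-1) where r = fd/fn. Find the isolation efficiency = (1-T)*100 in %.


r = 27.7 / 6.7 = 4.13433
r^2 - 1 = 4.13433^2 - 1 = 16.0927
T = 1/16.0927 = 0.06214
Efficiency = (1 - 0.06214)*100 = 93.786 %


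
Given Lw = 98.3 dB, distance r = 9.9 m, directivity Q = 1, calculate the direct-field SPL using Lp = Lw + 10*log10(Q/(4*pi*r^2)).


4*pi*r^2 = 4*pi*9.9^2 = 1231.63 m^2
Q / (4*pi*r^2) = 1 / 1231.63 = 0.000811932
Lp = 98.3 + 10*log10(0.000811932) = 67.395 dB


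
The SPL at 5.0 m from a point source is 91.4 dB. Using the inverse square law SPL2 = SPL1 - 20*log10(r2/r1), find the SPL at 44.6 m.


r2/r1 = 44.6/5.0 = 8.92
Correction = 20*log10(8.92) = 19.0073 dB
SPL2 = 91.4 - 19.0073 = 72.393 dB


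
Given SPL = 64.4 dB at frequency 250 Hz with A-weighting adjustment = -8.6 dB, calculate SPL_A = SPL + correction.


A-weighting table: 250 Hz -> -8.6 dB correction
SPL_A = SPL + correction = 64.4 + (-8.6) = 55.8 dBA


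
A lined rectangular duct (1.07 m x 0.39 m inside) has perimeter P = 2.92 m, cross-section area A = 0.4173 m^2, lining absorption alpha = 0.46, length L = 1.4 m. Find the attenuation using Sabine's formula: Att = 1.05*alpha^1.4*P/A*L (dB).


alpha^1.4 = 0.46^1.4 = 0.337179
Attenuation rate = 1.05 * alpha^1.4 * P / A
= 1.05 * 0.337179 * 2.92 / 0.4173 = 2.47733 dB/m
Total Att = 2.47733 * 1.4 = 3.4683 dB


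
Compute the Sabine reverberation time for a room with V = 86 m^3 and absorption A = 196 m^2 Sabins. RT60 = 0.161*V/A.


RT60 = 0.161 * 86 / 196 = 0.070643 s


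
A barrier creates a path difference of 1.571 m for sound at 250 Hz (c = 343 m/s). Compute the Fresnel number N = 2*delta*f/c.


N = 2*delta*f/c = 2*delta/lambda, where lambda = c/f
lambda = 343 / 250 = 1.372 m
N = 2 * 1.571 / 1.372 = 2.2901


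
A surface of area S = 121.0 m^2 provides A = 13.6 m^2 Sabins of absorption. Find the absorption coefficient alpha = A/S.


Absorption coefficient = absorbed power / incident power
alpha = A / S = 13.6 / 121.0 = 0.1124


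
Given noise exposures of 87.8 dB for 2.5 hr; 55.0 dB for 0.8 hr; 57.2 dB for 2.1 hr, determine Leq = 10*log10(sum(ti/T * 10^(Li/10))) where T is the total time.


T_total = 2.5 + 0.8 + 2.1 = 5.4 hr
(2.5/5.4) * 10^(87.8/10) = 2.78963e+08
(0.8/5.4) * 10^(55.0/10) = 46848.6
(2.1/5.4) * 10^(57.2/10) = 204092
Sum = 2.78963e+08 + 46848.6 + 204092 = 2.79214e+08
Leq = 10*log10(2.79214e+08) = 84.459 dB


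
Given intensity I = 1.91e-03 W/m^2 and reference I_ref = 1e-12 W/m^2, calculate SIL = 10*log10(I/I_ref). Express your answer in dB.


I / I_ref = 1.91e-03 / 1e-12 = 1.91e+09
SIL = 10 * log10(1.91e+09) = 92.81 dB


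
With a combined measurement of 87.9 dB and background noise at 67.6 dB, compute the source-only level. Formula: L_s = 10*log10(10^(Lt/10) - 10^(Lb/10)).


10^(87.9/10) = 6.16595e+08
10^(67.6/10) = 5.7544e+06
Difference = 6.16595e+08 - 5.7544e+06 = 6.10841e+08
L_source = 10*log10(6.10841e+08) = 87.859 dB


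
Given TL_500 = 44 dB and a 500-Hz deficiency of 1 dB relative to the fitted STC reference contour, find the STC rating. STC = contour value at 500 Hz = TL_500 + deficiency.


By ASTM E413, STC = value of the fitted reference contour at 500 Hz.
Contour value at 500 Hz = TL_500 + deficiency = 44 + 1 = 45
STC = 45


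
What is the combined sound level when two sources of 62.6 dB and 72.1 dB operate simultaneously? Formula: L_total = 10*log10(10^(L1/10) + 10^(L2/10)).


10^(62.6/10) = 1.8197e+06
10^(72.1/10) = 1.62181e+07
Sum = 1.8197e+06 + 1.62181e+07 = 1.80378e+07
L_total = 10*log10(1.80378e+07) = 72.562 dB


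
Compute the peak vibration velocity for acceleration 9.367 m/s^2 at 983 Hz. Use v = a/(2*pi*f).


omega = 2*pi*f = 2*pi*983 = 6176.37 rad/s
v = a / omega = 9.367 / 6176.37 = 0.0015166 m/s


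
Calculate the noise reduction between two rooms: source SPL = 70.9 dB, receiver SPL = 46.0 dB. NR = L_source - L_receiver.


NR = L_source - L_receiver (difference between source and receiving room levels)
NR = 70.9 - 46.0 = 24.9 dB


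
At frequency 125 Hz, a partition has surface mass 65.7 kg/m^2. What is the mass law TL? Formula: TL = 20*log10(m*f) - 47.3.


m * f = 65.7 * 125 = 8212.5
20*log10(8212.5) = 78.2895 dB
TL = 78.2895 - 47.3 = 30.99 dB


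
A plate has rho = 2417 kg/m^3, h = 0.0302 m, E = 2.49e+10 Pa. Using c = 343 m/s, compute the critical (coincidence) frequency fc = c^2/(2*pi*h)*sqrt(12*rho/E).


12*rho/E = 12*2417/2.49e+10 = 1.16482e-06
sqrt(12*rho/E) = sqrt(1.16482e-06) = 0.00107927
c^2/(2*pi*h) = 343^2/(2*pi*0.0302) = 620014
fc = 620014 * 0.00107927 = 669.16 Hz


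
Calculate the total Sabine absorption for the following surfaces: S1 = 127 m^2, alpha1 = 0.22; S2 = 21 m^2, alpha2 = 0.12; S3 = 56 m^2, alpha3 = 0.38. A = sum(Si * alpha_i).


127 * 0.22 = 27.94
21 * 0.12 = 2.52
56 * 0.38 = 21.28
A_total = 27.94 + 2.52 + 21.28 = 51.74 m^2


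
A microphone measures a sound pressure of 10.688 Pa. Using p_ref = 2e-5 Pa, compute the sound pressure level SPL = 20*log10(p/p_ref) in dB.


p / p_ref = 10.688 / 2e-5 = 534400
SPL = 20 * log10(534400) = 114.56 dB


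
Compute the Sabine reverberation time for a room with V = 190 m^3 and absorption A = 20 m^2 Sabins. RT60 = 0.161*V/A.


RT60 = 0.161 * 190 / 20 = 1.5295 s


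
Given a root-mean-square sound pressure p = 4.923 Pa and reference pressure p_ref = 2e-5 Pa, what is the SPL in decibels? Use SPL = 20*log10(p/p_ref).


p / p_ref = 4.923 / 2e-5 = 246150
SPL = 20 * log10(246150) = 107.82 dB


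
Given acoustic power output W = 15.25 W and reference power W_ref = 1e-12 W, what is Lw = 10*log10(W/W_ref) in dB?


W / W_ref = 15.25 / 1e-12 = 1.525e+13
Lw = 10 * log10(1.525e+13) = 131.83 dB


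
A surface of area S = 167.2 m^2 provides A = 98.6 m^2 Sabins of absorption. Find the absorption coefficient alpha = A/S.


Absorption coefficient = absorbed power / incident power
alpha = A / S = 98.6 / 167.2 = 0.58971


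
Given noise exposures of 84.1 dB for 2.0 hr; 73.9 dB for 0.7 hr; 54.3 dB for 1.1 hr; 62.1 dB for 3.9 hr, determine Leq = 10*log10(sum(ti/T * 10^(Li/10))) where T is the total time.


T_total = 2.0 + 0.7 + 1.1 + 3.9 = 7.7 hr
(2.0/7.7) * 10^(84.1/10) = 6.67635e+07
(0.7/7.7) * 10^(73.9/10) = 2.23155e+06
(1.1/7.7) * 10^(54.3/10) = 38450.5
(3.9/7.7) * 10^(62.1/10) = 821436
Sum = 6.67635e+07 + 2.23155e+06 + 38450.5 + 821436 = 6.98549e+07
Leq = 10*log10(6.98549e+07) = 78.442 dB


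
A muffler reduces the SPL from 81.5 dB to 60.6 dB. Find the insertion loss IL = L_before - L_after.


Insertion loss = SPL without muffler - SPL with muffler
IL = 81.5 - 60.6 = 20.9 dB


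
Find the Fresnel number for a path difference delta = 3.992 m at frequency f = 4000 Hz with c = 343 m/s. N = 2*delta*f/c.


N = 2*delta*f/c = 2*delta/lambda, where lambda = c/f
lambda = 343 / 4000 = 0.08575 m
N = 2 * 3.992 / 0.08575 = 93.108


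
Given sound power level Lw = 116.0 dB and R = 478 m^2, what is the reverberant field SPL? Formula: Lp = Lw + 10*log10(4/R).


4/R = 4/478 = 0.0083682
Lp = 116.0 + 10*log10(0.0083682) = 95.226 dB


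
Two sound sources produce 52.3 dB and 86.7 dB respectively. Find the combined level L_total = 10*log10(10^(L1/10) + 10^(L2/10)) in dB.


10^(52.3/10) = 169824
10^(86.7/10) = 4.67735e+08
Sum = 169824 + 4.67735e+08 = 4.67905e+08
L_total = 10*log10(4.67905e+08) = 86.702 dB


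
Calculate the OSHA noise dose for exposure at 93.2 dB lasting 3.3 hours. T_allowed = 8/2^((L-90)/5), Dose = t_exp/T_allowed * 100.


T_allowed = 8 / 2^((93.2 - 90)/5) = 5.1337 hr
Dose = 3.3 / 5.1337 * 100 = 64.281 %


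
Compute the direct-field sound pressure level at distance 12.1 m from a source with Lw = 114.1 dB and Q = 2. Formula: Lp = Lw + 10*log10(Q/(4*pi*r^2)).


4*pi*r^2 = 4*pi*12.1^2 = 1839.84 m^2
Q / (4*pi*r^2) = 2 / 1839.84 = 0.00108705
Lp = 114.1 + 10*log10(0.00108705) = 84.462 dB


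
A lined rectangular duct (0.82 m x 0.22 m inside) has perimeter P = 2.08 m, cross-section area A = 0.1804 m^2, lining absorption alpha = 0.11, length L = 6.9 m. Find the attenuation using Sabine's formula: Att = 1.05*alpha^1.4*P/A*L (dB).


alpha^1.4 = 0.11^1.4 = 0.0454935
Attenuation rate = 1.05 * alpha^1.4 * P / A
= 1.05 * 0.0454935 * 2.08 / 0.1804 = 0.550764 dB/m
Total Att = 0.550764 * 6.9 = 3.8003 dB


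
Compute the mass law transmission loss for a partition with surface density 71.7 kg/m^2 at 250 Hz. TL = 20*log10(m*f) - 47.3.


m * f = 71.7 * 250 = 17925
20*log10(17925) = 85.0692 dB
TL = 85.0692 - 47.3 = 37.769 dB


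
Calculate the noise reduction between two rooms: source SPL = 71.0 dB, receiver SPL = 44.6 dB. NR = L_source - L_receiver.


NR = L_source - L_receiver (difference between source and receiving room levels)
NR = 71.0 - 44.6 = 26.4 dB


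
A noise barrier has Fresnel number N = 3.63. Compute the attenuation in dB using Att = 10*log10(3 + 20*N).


3 + 20*N = 3 + 20*3.63 = 75.6
Att = 10*log10(75.6) = 18.785 dB


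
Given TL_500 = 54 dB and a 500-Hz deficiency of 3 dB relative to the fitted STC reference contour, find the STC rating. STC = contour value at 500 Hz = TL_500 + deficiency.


By ASTM E413, STC = value of the fitted reference contour at 500 Hz.
Contour value at 500 Hz = TL_500 + deficiency = 54 + 3 = 57
STC = 57


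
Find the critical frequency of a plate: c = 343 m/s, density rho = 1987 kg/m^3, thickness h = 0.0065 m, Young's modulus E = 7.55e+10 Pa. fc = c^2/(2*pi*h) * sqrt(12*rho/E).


12*rho/E = 12*1987/7.55e+10 = 3.15815e-07
sqrt(12*rho/E) = sqrt(3.15815e-07) = 0.000561974
c^2/(2*pi*h) = 343^2/(2*pi*0.0065) = 2.88068e+06
fc = 2.88068e+06 * 0.000561974 = 1618.9 Hz


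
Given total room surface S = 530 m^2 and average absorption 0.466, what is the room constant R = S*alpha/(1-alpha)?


R = 530 * 0.466 / (1 - 0.466) = 462.51 m^2


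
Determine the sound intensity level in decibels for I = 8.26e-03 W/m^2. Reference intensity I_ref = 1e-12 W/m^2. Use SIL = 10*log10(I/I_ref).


I / I_ref = 8.26e-03 / 1e-12 = 8.26e+09
SIL = 10 * log10(8.26e+09) = 99.17 dB


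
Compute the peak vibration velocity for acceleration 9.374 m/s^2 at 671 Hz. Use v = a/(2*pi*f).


omega = 2*pi*f = 2*pi*671 = 4216.02 rad/s
v = a / omega = 9.374 / 4216.02 = 0.0022234 m/s


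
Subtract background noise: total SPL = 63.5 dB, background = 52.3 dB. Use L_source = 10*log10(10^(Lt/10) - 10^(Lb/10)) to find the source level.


10^(63.5/10) = 2.23872e+06
10^(52.3/10) = 169824
Difference = 2.23872e+06 - 169824 = 2.0689e+06
L_source = 10*log10(2.0689e+06) = 63.157 dB


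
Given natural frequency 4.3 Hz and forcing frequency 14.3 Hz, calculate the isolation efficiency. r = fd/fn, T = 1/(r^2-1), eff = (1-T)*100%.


r = 14.3 / 4.3 = 3.32558
r^2 - 1 = 3.32558^2 - 1 = 10.0595
T = 1/10.0595 = 0.0994085
Efficiency = (1 - 0.0994085)*100 = 90.059 %


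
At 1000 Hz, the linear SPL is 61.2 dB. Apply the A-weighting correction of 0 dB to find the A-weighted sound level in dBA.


A-weighting table: 1000 Hz -> 0 dB correction
SPL_A = SPL + correction = 61.2 + (0) = 61.2 dBA


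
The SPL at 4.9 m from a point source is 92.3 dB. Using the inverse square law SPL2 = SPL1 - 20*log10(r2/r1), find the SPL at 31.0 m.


r2/r1 = 31.0/4.9 = 6.32653
Correction = 20*log10(6.32653) = 16.0233 dB
SPL2 = 92.3 - 16.0233 = 76.277 dB


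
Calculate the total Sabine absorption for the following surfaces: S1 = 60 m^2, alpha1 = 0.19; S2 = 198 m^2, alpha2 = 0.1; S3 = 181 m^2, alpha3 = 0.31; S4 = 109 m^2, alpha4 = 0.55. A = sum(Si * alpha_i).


60 * 0.19 = 11.4
198 * 0.1 = 19.8
181 * 0.31 = 56.11
109 * 0.55 = 59.95
A_total = 11.4 + 19.8 + 56.11 + 59.95 = 147.26 m^2


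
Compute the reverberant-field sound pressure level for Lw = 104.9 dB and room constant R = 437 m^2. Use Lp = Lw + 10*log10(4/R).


4/R = 4/437 = 0.00915332
Lp = 104.9 + 10*log10(0.00915332) = 84.516 dB


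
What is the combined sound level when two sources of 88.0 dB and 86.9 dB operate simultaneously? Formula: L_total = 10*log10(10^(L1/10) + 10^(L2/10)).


10^(88.0/10) = 6.30957e+08
10^(86.9/10) = 4.89779e+08
Sum = 6.30957e+08 + 4.89779e+08 = 1.12074e+09
L_total = 10*log10(1.12074e+09) = 90.495 dB


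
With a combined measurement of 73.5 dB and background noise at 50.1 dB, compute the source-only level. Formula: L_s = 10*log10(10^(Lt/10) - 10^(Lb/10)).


10^(73.5/10) = 2.23872e+07
10^(50.1/10) = 102329
Difference = 2.23872e+07 - 102329 = 2.22849e+07
L_source = 10*log10(2.22849e+07) = 73.48 dB


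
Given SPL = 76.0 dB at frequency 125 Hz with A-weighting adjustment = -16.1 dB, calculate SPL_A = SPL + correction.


A-weighting table: 125 Hz -> -16.1 dB correction
SPL_A = SPL + correction = 76.0 + (-16.1) = 59.9 dBA


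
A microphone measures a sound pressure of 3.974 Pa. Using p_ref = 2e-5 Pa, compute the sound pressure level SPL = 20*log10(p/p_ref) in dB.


p / p_ref = 3.974 / 2e-5 = 198700
SPL = 20 * log10(198700) = 105.96 dB


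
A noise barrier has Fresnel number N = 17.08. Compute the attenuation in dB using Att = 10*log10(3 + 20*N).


3 + 20*N = 3 + 20*17.08 = 344.6
Att = 10*log10(344.6) = 25.373 dB


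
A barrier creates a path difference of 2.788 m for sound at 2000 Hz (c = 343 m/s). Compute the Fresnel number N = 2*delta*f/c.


N = 2*delta*f/c = 2*delta/lambda, where lambda = c/f
lambda = 343 / 2000 = 0.1715 m
N = 2 * 2.788 / 0.1715 = 32.513


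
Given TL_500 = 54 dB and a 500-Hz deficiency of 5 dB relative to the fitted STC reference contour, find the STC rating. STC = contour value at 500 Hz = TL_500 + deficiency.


By ASTM E413, STC = value of the fitted reference contour at 500 Hz.
Contour value at 500 Hz = TL_500 + deficiency = 54 + 5 = 59
STC = 59


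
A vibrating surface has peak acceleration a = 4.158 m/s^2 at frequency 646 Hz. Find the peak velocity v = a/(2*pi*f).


omega = 2*pi*f = 2*pi*646 = 4058.94 rad/s
v = a / omega = 4.158 / 4058.94 = 0.0010244 m/s
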